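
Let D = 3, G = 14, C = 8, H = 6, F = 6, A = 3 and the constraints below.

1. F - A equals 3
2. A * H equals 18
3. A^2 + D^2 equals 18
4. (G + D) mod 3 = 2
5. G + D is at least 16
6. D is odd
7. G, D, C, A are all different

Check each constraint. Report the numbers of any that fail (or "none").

1. F - A = 6 - 3 = 3 — satisfied.
2. A * H = 3 * 6 = 18 — satisfied.
3. A^2 + D^2 = 3^2 + 3^2 = 9 + 9 = 18 — satisfied.
4. G + D = 17; 17 mod 3 = 2 — satisfied.
5. G + D = 14 + 3 = 17; 17 ≥ 16 — satisfied.
6. D = 3 is odd — satisfied.
7. D = A = 3, not all different — violated.

Violated: 7.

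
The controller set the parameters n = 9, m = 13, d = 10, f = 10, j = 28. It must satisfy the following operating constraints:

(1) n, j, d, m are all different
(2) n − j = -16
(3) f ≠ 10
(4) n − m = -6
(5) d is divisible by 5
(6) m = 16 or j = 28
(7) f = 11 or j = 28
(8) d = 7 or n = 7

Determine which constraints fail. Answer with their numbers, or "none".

(1) values 9, 28, 10, 13 are pairwise distinct — holds.
(2) n − j = 9 − 28 = -19, not -16 — fails.
(3) f = 10, but 10 is required to differ — fails.
(4) n − m = 9 − 13 = -4, not -6 — fails.
(5) 10 / 5 = 2, so 5 divides 10 — holds.
(6) m = 13 ≠ 16, but j = 28 = 28 (second disjunct) — holds.
(7) f = 10 ≠ 11, but j = 28 = 28 (second disjunct) — holds.
(8) d = 10 ≠ 7 and n = 9 ≠ 7; both disjuncts false — fails.

The assignment fails constraints 2, 3, 4, 8.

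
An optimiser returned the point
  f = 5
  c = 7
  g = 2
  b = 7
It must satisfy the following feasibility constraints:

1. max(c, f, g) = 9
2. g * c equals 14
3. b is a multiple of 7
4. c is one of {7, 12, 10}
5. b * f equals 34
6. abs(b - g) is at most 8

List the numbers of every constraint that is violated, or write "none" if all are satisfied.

1. max(7, 5, 2) = 7, not 9 — violated.
2. g * c = 2 * 7 = 14 — satisfied.
3. 7 / 7 = 1, so 7 divides 7 — satisfied.
4. c = 7 is in {7, 12, 10} — satisfied.
5. b * f = 7 * 5 = 35, not 34 — violated.
6. abs(7 - 2) = 5; 5 ≤ 8 — satisfied.

Constraints 1, 5 do not hold.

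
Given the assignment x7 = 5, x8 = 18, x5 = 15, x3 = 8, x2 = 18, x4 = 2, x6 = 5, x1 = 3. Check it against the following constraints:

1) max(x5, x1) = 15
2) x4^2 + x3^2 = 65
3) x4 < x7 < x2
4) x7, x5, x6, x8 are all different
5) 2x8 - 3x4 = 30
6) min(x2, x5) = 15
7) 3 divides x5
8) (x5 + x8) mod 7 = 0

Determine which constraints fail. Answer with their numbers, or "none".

Constraints 2, 4, and 8 are violated.

1) max(15, 3) = 15  ✔
2) x4^2 + x3^2 = 2^2 + 8^2 = 4 + 64 = 68, not 65  ✘
3) values 2 < 5 < 18  ✔
4) x7 = x6 = 5, not all different  ✘
5) 2x8 - 3x4 = 2(18) - 3(2) = 30  ✔
6) min(18, 15) = 15  ✔
7) 15 / 3 = 5, so 3 divides 15  ✔
8) x5 + x8 = 33; 33 mod 7 = 5, not 0  ✘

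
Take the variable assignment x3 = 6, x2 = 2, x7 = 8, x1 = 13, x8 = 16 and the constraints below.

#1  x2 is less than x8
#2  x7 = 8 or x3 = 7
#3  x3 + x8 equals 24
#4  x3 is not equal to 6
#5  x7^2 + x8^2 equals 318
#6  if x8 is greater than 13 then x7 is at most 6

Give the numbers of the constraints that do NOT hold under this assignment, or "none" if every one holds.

Constraints 3, 4, 5, and 6 are violated.

#1 x2 = 2, x8 = 16; 2 < 16  holds
#2 x7 = 8 = 8 (first disjunct)  holds
#3 x3 + x8 = 6 + 16 = 22, not 24  fails
#4 x3 = 6, but 6 is required to differ  fails
#5 x7^2 + x8^2 = 8^2 + 16^2 = 64 + 256 = 320, not 318  fails
#6 x8 = 16 > 13, so we need x7 ≤ 6; but x7 = 8 > 6  fails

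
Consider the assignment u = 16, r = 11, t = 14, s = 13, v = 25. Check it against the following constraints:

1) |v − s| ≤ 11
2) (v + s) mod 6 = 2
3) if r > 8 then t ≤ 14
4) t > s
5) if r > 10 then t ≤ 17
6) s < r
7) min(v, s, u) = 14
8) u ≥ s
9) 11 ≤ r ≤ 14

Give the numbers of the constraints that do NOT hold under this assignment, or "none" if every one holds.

1) |25 − 13| = 12; 12 > 11, exceeds bound 11  ✘
2) v + s = 38; 38 mod 6 = 2  ✔
3) r = 11 > 8, so we need t ≤ 14; t = 14 ≤ 14  ✔
4) t = 14, s = 13; 14 > 13  ✔
5) r = 11 > 10, so we need t ≤ 17; t = 14 ≤ 17  ✔
6) s = 13, r = 11; 13 ≥ 11 (want <)  ✘
7) min(25, 13, 16) = 13, not 14  ✘
8) u = 16, s = 13; 16 ≥ 13  ✔
9) r = 11 lies in [11, 14]  ✔

Constraints 1, 6, and 7 do not hold.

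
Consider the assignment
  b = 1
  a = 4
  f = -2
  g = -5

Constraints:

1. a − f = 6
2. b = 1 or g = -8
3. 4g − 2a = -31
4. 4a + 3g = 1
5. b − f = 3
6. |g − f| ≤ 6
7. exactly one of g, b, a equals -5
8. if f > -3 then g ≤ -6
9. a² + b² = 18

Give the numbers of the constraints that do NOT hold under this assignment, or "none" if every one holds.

Violated: 3, 8, and 9.

1. a − f = 4 − (-2) = 6  holds
2. b = 1 = 1 (first disjunct)  holds
3. 4g − 2a = 4(-5) − 2(4) = -28, not -31  fails
4. 4a + 3g = 4(4) + 3(-5) = 1  holds
5. b − f = 1 − (-2) = 3  holds
6. |-5 − (-2)| = 3; 3 ≤ 6  holds
7. g=-5, b=1, a=4; 1 of them equals -5  holds
8. f = -2 > -3, so we need g ≤ -6; but g = -5 > -6  fails
9. a² + b² = 4² + 1² = 16 + 1 = 17, not 18  fails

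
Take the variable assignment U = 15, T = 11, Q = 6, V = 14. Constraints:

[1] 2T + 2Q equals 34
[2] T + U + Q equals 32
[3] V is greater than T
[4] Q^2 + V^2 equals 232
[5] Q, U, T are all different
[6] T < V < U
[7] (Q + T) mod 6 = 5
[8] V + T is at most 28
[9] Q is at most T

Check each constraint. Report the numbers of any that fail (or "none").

No violations.

[1] 2T + 2Q = 2(11) + 2(6) = 34  yes
[2] T + U + Q = 11 + 15 + 6 = 32  yes
[3] V = 14, T = 11; 14 > 11  yes
[4] Q^2 + V^2 = 6^2 + 14^2 = 36 + 196 = 232  yes
[5] values 6, 15, 11 are pairwise distinct  yes
[6] values 11 < 14 < 15  yes
[7] Q + T = 17; 17 mod 6 = 5  yes
[8] V + T = 14 + 11 = 25; 25 ≤ 28  yes
[9] Q = 6, T = 11; 6 ≤ 11  yes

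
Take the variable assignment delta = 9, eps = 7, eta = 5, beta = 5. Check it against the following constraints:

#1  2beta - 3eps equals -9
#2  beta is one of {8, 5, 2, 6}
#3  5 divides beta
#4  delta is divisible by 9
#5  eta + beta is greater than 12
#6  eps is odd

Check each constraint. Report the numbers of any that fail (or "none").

#1 2beta - 3eps = 2(5) - 3(7) = -11, not -9  no
#2 beta = 5 is in {8, 5, 2, 6}  yes
#3 5 / 5 = 1, so 5 divides 5  yes
#4 9 / 9 = 1, so 9 divides 9  yes
#5 eta + beta = 5 + 5 = 10; 10 ≤ 12, bound 12 not met  no
#6 eps = 7 is odd  yes

The assignment fails constraints 1, 5.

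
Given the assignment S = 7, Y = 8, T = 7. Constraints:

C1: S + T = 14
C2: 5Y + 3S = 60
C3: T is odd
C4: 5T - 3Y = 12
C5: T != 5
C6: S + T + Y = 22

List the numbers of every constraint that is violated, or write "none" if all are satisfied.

C1: S + T = 7 + 7 = 14  ✓
C2: 5Y + 3S = 5(8) + 3(7) = 61, not 60  ✗
C3: T = 7 is odd  ✓
C4: 5T - 3Y = 5(7) - 3(8) = 11, not 12  ✗
C5: T = 7, and 7 ≠ 5  ✓
C6: S + T + Y = 7 + 7 + 8 = 22  ✓

No — constraints 2 and 4 are not satisfied.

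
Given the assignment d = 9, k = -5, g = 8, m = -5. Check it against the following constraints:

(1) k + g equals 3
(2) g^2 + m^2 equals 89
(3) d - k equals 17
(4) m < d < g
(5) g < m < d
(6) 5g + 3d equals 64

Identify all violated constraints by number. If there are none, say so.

(1) k + g = -5 + 8 = 3  yes
(2) g^2 + m^2 = 8^2 + (-5)^2 = 64 + 25 = 89  yes
(3) d - k = 9 - (-5) = 14, not 17  no
(4) values -5, 9, 8; d = 9 is not < g = 8  no
(5) values 8, -5, 9; g = 8 is not < m = -5  no
(6) 5g + 3d = 5(8) + 3(9) = 67, not 64  no

No — constraints 3, 4, 5, and 6 are not satisfied.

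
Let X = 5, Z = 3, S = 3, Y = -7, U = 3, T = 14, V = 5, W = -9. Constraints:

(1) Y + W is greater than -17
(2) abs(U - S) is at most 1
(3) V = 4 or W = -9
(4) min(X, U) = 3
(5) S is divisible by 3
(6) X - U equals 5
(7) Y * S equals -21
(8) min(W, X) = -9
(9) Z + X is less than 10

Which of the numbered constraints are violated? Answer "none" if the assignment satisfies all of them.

The assignment fails constraint 6.

(1) Y + W = -7 + (-9) = -16; -16 > -17  ✔
(2) abs(3 - 3) = 0; 0 ≤ 1  ✔
(3) V = 5 ≠ 4, but W = -9 = -9 (second disjunct)  ✔
(4) min(5, 3) = 3  ✔
(5) 3 / 3 = 1, so 3 divides 3  ✔
(6) X - U = 5 - 3 = 2, not 5  ✘
(7) Y * S = -7 * 3 = -21  ✔
(8) min(-9, 5) = -9  ✔
(9) Z + X = 3 + 5 = 8; 8 < 10  ✔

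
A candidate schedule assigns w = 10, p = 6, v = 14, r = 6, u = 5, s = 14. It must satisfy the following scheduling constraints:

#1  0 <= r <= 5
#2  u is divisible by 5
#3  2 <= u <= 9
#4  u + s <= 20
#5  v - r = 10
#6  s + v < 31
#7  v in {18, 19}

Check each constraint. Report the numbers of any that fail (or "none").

#1 r = 6 is outside [0, 5] — violated.
#2 5 / 5 = 1, so 5 divides 5 — satisfied.
#3 u = 5 lies in [2, 9] — satisfied.
#4 u + s = 5 + 14 = 19; 19 ≤ 20 — satisfied.
#5 v - r = 14 - 6 = 8, not 10 — violated.
#6 s + v = 14 + 14 = 28; 28 < 31 — satisfied.
#7 v = 14 is not in {18, 19} — violated.

No — constraints 1, 5, and 7 are not satisfied.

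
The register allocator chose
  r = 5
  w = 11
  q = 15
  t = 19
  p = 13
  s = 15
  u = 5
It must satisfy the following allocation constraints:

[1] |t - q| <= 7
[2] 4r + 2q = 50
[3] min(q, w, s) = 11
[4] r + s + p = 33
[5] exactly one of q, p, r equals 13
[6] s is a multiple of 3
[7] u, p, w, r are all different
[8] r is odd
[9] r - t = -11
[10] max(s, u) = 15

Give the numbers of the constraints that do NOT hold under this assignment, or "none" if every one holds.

No — constraints 7 and 9 are not satisfied.

[1] |19 - 15| = 4; 4 ≤ 7  holds
[2] 4r + 2q = 4(5) + 2(15) = 50  holds
[3] min(15, 11, 15) = 11  holds
[4] r + s + p = 5 + 15 + 13 = 33  holds
[5] q=15, p=13, r=5; 1 of them equals 13  holds
[6] 15 / 3 = 5, so 3 divides 15  holds
[7] u = r = 5, not all different  fails
[8] r = 5 is odd  holds
[9] r - t = 5 - 19 = -14, not -11  fails
[10] max(15, 5) = 15  holds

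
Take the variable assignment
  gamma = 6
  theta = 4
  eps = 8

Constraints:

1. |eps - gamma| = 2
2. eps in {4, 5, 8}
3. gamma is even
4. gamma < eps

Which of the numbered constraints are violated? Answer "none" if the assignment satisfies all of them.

The assignment satisfies every constraint.

1. |8 - 6| = 2  ✔
2. eps = 8 is in {4, 5, 8}  ✔
3. gamma = 6 is even  ✔
4. gamma = 6, eps = 8; 6 < 8  ✔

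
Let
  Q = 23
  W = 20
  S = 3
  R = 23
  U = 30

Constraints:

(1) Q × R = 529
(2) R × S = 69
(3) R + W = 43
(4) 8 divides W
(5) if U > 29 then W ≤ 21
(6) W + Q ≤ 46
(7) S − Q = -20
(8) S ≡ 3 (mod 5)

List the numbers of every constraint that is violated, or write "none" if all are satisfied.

(1) Q × R = 23 × 23 = 529 — holds.
(2) R × S = 23 × 3 = 69 — holds.
(3) R + W = 23 + 20 = 43 — holds.
(4) 20 = 8×2 + 4, so 8 does not divide 20 — does not hold.
(5) U = 30 > 29, so we need W ≤ 21; W = 20 ≤ 21 — holds.
(6) W + Q = 20 + 23 = 43; 43 ≤ 46 — holds.
(7) S − Q = 3 − 23 = -20 — holds.
(8) 3 mod 5 = 3 — holds.

The assignment fails constraint 4.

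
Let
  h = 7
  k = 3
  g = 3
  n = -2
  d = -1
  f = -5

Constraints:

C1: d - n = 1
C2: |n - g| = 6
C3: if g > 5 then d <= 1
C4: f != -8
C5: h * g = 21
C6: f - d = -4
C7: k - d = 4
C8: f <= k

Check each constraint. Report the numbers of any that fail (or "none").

C1: d - n = -1 - (-2) = 1  ✓
C2: |-2 - 3| = 5, not 6  ✗
C3: g = 3, not > 5; antecedent false, conditional vacuously true  ✓
C4: f = -5, and -5 ≠ -8  ✓
C5: h * g = 7 * 3 = 21  ✓
C6: f - d = -5 - (-1) = -4  ✓
C7: k - d = 3 - (-1) = 4  ✓
C8: f = -5, k = 3; -5 ≤ 3  ✓

Constraint 2 is violated.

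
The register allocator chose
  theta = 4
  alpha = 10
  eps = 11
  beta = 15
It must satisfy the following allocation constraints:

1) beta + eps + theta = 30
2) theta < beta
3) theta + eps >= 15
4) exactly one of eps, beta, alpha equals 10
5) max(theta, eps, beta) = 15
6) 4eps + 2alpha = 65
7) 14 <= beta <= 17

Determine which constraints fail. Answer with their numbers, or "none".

1) beta + eps + theta = 15 + 11 + 4 = 30 — OK.
2) theta = 4, beta = 15; 4 < 15 — OK.
3) theta + eps = 4 + 11 = 15; 15 ≥ 15 — OK.
4) eps=11, beta=15, alpha=10; 1 of them equals 10 — OK.
5) max(4, 11, 15) = 15 — OK.
6) 4eps + 2alpha = 4(11) + 2(10) = 64, not 65 — violated.
7) beta = 15 lies in [14, 17] — OK.

No — constraint 6 is not satisfied.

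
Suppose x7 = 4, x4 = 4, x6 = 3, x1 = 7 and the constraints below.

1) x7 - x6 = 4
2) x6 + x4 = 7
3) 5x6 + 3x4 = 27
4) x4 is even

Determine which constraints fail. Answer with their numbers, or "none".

No — constraint 1 is not satisfied.

1) x7 - x6 = 4 - 3 = 1, not 4  fails
2) x6 + x4 = 3 + 4 = 7  holds
3) 5x6 + 3x4 = 5(3) + 3(4) = 27  holds
4) x4 = 4 is even  holds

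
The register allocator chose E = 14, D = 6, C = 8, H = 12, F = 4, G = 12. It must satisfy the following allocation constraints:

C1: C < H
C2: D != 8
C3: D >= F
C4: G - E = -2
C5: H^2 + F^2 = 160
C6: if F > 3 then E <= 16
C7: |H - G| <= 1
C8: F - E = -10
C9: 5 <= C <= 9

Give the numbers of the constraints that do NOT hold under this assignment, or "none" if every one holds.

C1: C = 8, H = 12; 8 < 12 — holds.
C2: D = 6, and 6 ≠ 8 — holds.
C3: D = 6, F = 4; 6 ≥ 4 — holds.
C4: G - E = 12 - 14 = -2 — holds.
C5: H^2 + F^2 = 12^2 + 4^2 = 144 + 16 = 160 — holds.
C6: F = 4 > 3, so we need E ≤ 16; E = 14 ≤ 16 — holds.
C7: |12 - 12| = 0; 0 ≤ 1 — holds.
C8: F - E = 4 - 14 = -10 — holds.
C9: C = 8 lies in [5, 9] — holds.

All constraints are satisfied.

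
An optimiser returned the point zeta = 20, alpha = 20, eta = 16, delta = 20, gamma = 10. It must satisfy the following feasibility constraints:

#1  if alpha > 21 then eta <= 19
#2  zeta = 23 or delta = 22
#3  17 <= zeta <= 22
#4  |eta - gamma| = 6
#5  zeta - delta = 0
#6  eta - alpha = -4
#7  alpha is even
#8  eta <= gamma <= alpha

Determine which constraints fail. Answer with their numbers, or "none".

#1 alpha = 20, not > 21; antecedent false, conditional vacuously true — holds.
#2 zeta = 20 ≠ 23 and delta = 20 ≠ 22; both disjuncts false — does not hold.
#3 zeta = 20 lies in [17, 22] — holds.
#4 |16 - 10| = 6 — holds.
#5 zeta - delta = 20 - 20 = 0 — holds.
#6 eta - alpha = 16 - 20 = -4 — holds.
#7 alpha = 20 is even — holds.
#8 values 16, 10, 20; eta = 16 is not <= gamma = 10 — does not hold.

Constraints 2 and 8 do not hold.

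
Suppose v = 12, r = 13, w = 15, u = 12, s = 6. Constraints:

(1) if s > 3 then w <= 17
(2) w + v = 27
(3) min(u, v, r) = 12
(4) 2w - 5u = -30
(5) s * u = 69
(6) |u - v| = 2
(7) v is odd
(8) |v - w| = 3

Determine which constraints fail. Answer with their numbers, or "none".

Constraints 5, 6, and 7 do not hold.

(1) s = 6 > 3, so we need w ≤ 17; w = 15 ≤ 17  yes
(2) w + v = 15 + 12 = 27  yes
(3) min(12, 12, 13) = 12  yes
(4) 2w - 5u = 2(15) - 5(12) = -30  yes
(5) s * u = 6 * 12 = 72, not 69  no
(6) |12 - 12| = 0, not 2  no
(7) v = 12 is even  no
(8) |12 - 15| = 3  yes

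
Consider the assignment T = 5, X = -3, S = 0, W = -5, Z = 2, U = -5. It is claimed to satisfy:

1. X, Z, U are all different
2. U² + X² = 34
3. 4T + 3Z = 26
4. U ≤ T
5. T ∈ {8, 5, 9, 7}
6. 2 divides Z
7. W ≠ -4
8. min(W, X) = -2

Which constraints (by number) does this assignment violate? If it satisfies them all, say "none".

1. values -3, 2, -5 are pairwise distinct  true
2. U² + X² = (-5)² + (-3)² = 25 + 9 = 34  true
3. 4T + 3Z = 4(5) + 3(2) = 26  true
4. U = -5, T = 5; -5 ≤ 5  true
5. T = 5 is in {8, 5, 9, 7}  true
6. 2 / 2 = 1, so 2 divides 2  true
7. W = -5, and -5 ≠ -4  true
8. min(-5, -3) = -5, not -2  false

Violated: 8.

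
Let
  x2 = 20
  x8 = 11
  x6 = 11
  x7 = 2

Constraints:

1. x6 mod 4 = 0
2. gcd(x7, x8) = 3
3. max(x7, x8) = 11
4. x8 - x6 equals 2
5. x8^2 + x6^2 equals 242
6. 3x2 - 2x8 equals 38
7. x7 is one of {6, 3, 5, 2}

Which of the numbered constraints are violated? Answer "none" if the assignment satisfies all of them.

No — constraints 1, 2, and 4 are not satisfied.

1. 11 mod 4 = 3, not 0  no
2. gcd(2, 11) = 1, not 3  no
3. max(2, 11) = 11  yes
4. x8 - x6 = 11 - 11 = 0, not 2  no
5. x8^2 + x6^2 = 11^2 + 11^2 = 121 + 121 = 242  yes
6. 3x2 - 2x8 = 3(20) - 2(11) = 38  yes
7. x7 = 2 is in {6, 3, 5, 2}  yes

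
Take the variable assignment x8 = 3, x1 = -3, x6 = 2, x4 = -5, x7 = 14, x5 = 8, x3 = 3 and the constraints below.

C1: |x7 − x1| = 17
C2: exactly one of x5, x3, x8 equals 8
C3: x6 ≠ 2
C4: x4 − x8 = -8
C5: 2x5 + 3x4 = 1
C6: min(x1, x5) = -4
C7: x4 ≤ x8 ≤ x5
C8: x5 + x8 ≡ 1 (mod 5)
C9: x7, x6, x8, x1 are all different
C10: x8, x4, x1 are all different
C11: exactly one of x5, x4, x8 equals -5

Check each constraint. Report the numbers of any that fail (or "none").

Violated: 3 and 6.

C1: |14 − (-3)| = 17 — holds.
C2: x5=8, x3=3, x8=3; 1 of them equals 8 — holds.
C3: x6 = 2, but 2 is required to differ — does not hold.
C4: x4 − x8 = -5 − 3 = -8 — holds.
C5: 2x5 + 3x4 = 2(8) + 3(-5) = 1 — holds.
C6: min(-3, 8) = -3, not -4 — does not hold.
C7: values -5 ≤ 3 ≤ 8 — holds.
C8: x5 + x8 = 11; 11 mod 5 = 1 — holds.
C9: values 14, 2, 3, -3 are pairwise distinct — holds.
C10: values 3, -5, -3 are pairwise distinct — holds.
C11: x5=8, x4=-5, x8=3; 1 of them equals -5 — holds.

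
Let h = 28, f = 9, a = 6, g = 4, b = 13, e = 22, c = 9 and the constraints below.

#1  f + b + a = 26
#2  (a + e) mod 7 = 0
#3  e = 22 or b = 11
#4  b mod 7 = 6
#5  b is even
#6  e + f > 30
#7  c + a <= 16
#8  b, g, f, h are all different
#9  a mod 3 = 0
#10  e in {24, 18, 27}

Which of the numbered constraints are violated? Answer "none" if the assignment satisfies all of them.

#1 f + b + a = 9 + 13 + 6 = 28, not 26 — violated.
#2 a + e = 28; 28 mod 7 = 0 — OK.
#3 e = 22 = 22 (first disjunct) — OK.
#4 13 mod 7 = 6 — OK.
#5 b = 13 is odd — violated.
#6 e + f = 22 + 9 = 31; 31 > 30 — OK.
#7 c + a = 9 + 6 = 15; 15 ≤ 16 — OK.
#8 values 13, 4, 9, 28 are pairwise distinct — OK.
#9 6 mod 3 = 0 — OK.
#10 e = 22 is not in {24, 18, 27} — violated.

Constraints 1, 5, and 10 do not hold.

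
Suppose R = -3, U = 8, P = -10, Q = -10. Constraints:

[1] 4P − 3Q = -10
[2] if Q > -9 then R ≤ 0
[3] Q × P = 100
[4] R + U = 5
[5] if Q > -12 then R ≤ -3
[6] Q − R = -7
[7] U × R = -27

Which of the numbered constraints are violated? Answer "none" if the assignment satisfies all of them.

Constraint 7 does not hold.

[1] 4P − 3Q = 4(-10) − 3(-10) = -10  yes
[2] Q = -10, not > -9; antecedent false, conditional vacuously true  yes
[3] Q × P = -10 × (-10) = 100  yes
[4] R + U = -3 + 8 = 5  yes
[5] Q = -10 > -12, so we need R ≤ -3; R = -3 ≤ -3  yes
[6] Q − R = -10 − (-3) = -7  yes
[7] U × R = 8 × (-3) = -24, not -27  no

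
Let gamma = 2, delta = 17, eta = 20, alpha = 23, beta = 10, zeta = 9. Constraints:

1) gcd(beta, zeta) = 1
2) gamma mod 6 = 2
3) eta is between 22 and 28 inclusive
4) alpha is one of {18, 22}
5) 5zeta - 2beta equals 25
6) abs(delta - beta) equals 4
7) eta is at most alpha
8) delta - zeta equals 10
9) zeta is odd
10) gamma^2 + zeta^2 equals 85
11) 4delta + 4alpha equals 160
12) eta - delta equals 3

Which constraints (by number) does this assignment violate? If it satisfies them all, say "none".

Constraints 3, 4, 6, and 8 do not hold.

1) gcd(10, 9) = 1 — holds.
2) 2 mod 6 = 2 — holds.
3) eta = 20 is outside [22, 28] — does not hold.
4) alpha = 23 is not in {18, 22} — does not hold.
5) 5zeta - 2beta = 5(9) - 2(10) = 25 — holds.
6) abs(17 - 10) = 7, not 4 — does not hold.
7) eta = 20, alpha = 23; 20 ≤ 23 — holds.
8) delta - zeta = 17 - 9 = 8, not 10 — does not hold.
9) zeta = 9 is odd — holds.
10) gamma^2 + zeta^2 = 2^2 + 9^2 = 4 + 81 = 85 — holds.
11) 4delta + 4alpha = 4(17) + 4(23) = 160 — holds.
12) eta - delta = 20 - 17 = 3 — holds.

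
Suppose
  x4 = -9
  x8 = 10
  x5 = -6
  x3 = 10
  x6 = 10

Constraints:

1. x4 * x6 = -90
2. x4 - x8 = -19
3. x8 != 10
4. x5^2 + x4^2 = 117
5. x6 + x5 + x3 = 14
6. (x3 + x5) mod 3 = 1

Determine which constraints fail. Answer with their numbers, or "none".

The assignment fails constraint 3.

1. x4 * x6 = -9 * 10 = -90 — OK.
2. x4 - x8 = -9 - 10 = -19 — OK.
3. x8 = 10, but 10 is required to differ — violated.
4. x5^2 + x4^2 = (-6)^2 + (-9)^2 = 36 + 81 = 117 — OK.
5. x6 + x5 + x3 = 10 + (-6) + 10 = 14 — OK.
6. x3 + x5 = 4; 4 mod 3 = 1 — OK.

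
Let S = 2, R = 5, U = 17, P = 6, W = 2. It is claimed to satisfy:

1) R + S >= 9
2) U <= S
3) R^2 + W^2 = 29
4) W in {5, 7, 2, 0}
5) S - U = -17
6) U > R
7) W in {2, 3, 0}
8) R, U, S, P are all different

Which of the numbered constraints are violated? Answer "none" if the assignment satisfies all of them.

1) R + S = 5 + 2 = 7; 7 < 9, bound 9 not met — violated.
2) U = 17, S = 2; 17 > 2 (want ≤) — violated.
3) R^2 + W^2 = 5^2 + 2^2 = 25 + 4 = 29 — satisfied.
4) W = 2 is in {5, 7, 2, 0} — satisfied.
5) S - U = 2 - 17 = -15, not -17 — violated.
6) U = 17, R = 5; 17 > 5 — satisfied.
7) W = 2 is in {2, 3, 0} — satisfied.
8) values 5, 17, 2, 6 are pairwise distinct — satisfied.

Constraints 1, 2, 5 do not hold.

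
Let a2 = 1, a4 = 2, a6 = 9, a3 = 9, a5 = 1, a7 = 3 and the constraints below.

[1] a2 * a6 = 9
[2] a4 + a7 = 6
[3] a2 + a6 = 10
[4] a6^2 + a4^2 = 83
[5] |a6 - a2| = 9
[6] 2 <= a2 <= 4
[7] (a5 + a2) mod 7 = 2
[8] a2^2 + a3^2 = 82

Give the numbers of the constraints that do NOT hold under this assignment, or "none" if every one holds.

Constraints 2, 4, 5, and 6 are violated.

[1] a2 * a6 = 1 * 9 = 9  OK
[2] a4 + a7 = 2 + 3 = 5, not 6  FAIL
[3] a2 + a6 = 1 + 9 = 10  OK
[4] a6^2 + a4^2 = 9^2 + 2^2 = 81 + 4 = 85, not 83  FAIL
[5] |9 - 1| = 8, not 9  FAIL
[6] a2 = 1 is outside [2, 4]  FAIL
[7] a5 + a2 = 2; 2 mod 7 = 2  OK
[8] a2^2 + a3^2 = 1^2 + 9^2 = 1 + 81 = 82  OK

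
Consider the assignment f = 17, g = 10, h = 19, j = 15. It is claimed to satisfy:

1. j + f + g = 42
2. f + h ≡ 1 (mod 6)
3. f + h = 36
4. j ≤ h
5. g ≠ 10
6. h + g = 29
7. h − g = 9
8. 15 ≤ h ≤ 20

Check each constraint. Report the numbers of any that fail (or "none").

1. j + f + g = 15 + 17 + 10 = 42 — holds.
2. f + h = 36; 36 mod 6 = 0, not 1 — does not hold.
3. f + h = 17 + 19 = 36 — holds.
4. j = 15, h = 19; 15 ≤ 19 — holds.
5. g = 10, but 10 is required to differ — does not hold.
6. h + g = 19 + 10 = 29 — holds.
7. h − g = 19 − 10 = 9 — holds.
8. h = 19 lies in [15, 20] — holds.

No — constraints 2 and 5 are not satisfied.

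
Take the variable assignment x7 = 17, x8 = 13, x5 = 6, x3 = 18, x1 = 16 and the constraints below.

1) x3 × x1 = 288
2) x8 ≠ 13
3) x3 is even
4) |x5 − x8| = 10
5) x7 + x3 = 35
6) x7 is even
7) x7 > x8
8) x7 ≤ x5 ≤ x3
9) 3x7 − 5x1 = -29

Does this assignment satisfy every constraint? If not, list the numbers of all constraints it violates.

1) x3 × x1 = 18 × 16 = 288  ✓
2) x8 = 13, but 13 is required to differ  ✗
3) x3 = 18 is even  ✓
4) |6 − 13| = 7, not 10  ✗
5) x7 + x3 = 17 + 18 = 35  ✓
6) x7 = 17 is odd  ✗
7) x7 = 17, x8 = 13; 17 > 13  ✓
8) values 17, 6, 18; x7 = 17 is not ≤ x5 = 6  ✗
9) 3x7 − 5x1 = 3(17) − 5(16) = -29  ✓

Constraints 2, 4, 6, 8 are violated.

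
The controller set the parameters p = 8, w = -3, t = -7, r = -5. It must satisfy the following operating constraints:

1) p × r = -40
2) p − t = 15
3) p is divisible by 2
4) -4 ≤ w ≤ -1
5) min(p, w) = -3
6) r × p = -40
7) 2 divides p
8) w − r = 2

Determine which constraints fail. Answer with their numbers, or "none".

None — every constraint holds.

1) p × r = 8 × (-5) = -40  yes
2) p − t = 8 − (-7) = 15  yes
3) 8 / 2 = 4, so 2 divides 8  yes
4) w = -3 lies in [-4, -1]  yes
5) min(8, -3) = -3  yes
6) r × p = -5 × 8 = -40  yes
7) 8 / 2 = 4, so 2 divides 8  yes
8) w − r = -3 − (-5) = 2  yes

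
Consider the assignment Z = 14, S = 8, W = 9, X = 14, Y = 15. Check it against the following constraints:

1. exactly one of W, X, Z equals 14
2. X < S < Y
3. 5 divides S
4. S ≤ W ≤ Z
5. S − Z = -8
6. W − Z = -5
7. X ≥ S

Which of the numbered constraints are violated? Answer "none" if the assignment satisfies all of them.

Constraints 1, 2, 3, and 5 do not hold.

1. W=9, X=14, Z=14; 2 of them equal 14, not exactly one  ✗
2. values 14, 8, 15; X = 14 is not < S = 8  ✗
3. 8 = 5×1 + 3, so 5 does not divide 8  ✗
4. values 8 ≤ 9 ≤ 14  ✓
5. S − Z = 8 − 14 = -6, not -8  ✗
6. W − Z = 9 − 14 = -5  ✓
7. X = 14, S = 8; 14 ≥ 8  ✓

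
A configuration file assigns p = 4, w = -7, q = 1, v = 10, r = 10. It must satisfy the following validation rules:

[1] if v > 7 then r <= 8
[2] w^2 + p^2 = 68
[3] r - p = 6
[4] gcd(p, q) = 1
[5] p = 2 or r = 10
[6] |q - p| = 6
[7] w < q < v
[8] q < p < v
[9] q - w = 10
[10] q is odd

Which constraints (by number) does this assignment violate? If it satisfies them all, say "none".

[1] v = 10 > 7, so we need r ≤ 8; but r = 10 > 8  fails
[2] w^2 + p^2 = (-7)^2 + 4^2 = 49 + 16 = 65, not 68  fails
[3] r - p = 10 - 4 = 6  holds
[4] gcd(4, 1) = 1  holds
[5] p = 4 ≠ 2, but r = 10 = 10 (second disjunct)  holds
[6] |1 - 4| = 3, not 6  fails
[7] values -7 < 1 < 10  holds
[8] values 1 < 4 < 10  holds
[9] q - w = 1 - (-7) = 8, not 10  fails
[10] q = 1 is odd  holds

The assignment fails constraints 1, 2, 6, and 9.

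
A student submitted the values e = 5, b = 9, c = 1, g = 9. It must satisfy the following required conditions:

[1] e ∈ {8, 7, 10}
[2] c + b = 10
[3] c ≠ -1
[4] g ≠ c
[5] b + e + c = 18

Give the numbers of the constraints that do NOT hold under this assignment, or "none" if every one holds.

[1] e = 5 is not in {8, 7, 10} — does not hold.
[2] c + b = 1 + 9 = 10 — holds.
[3] c = 1, and 1 ≠ -1 — holds.
[4] g = 9, c = 1; distinct — holds.
[5] b + e + c = 9 + 5 + 1 = 15, not 18 — does not hold.

Constraints 1, 5 do not hold.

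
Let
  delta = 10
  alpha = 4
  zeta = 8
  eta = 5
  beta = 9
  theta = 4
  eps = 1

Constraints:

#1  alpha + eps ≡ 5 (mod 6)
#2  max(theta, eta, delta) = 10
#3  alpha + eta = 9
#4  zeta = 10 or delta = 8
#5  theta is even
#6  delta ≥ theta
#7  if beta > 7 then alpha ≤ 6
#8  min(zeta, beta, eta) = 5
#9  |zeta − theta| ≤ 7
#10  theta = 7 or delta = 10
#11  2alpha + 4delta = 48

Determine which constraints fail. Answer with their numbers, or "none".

#1 alpha + eps = 5; 5 mod 6 = 5 — holds.
#2 max(4, 5, 10) = 10 — holds.
#3 alpha + eta = 4 + 5 = 9 — holds.
#4 zeta = 8 ≠ 10 and delta = 10 ≠ 8; both disjuncts false — does not hold.
#5 theta = 4 is even — holds.
#6 delta = 10, theta = 4; 10 ≥ 4 — holds.
#7 beta = 9 > 7, so we need alpha ≤ 6; alpha = 4 ≤ 6 — holds.
#8 min(8, 9, 5) = 5 — holds.
#9 |8 − 4| = 4; 4 ≤ 7 — holds.
#10 theta = 4 ≠ 7, but delta = 10 = 10 (second disjunct) — holds.
#11 2alpha + 4delta = 2(4) + 4(10) = 48 — holds.

Constraint 4 is violated.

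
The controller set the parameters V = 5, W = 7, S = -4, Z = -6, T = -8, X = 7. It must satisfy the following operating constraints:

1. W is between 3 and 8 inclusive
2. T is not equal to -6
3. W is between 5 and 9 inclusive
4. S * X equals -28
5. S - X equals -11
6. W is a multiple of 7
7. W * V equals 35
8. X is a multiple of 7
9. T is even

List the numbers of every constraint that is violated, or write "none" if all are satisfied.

No violations.

1. W = 7 lies in [3, 8]  true
2. T = -8, and -8 ≠ -6  true
3. W = 7 lies in [5, 9]  true
4. S * X = -4 * 7 = -28  true
5. S - X = -4 - 7 = -11  true
6. 7 / 7 = 1, so 7 divides 7  true
7. W * V = 7 * 5 = 35  true
8. 7 / 7 = 1, so 7 divides 7  true
9. T = -8 is even  true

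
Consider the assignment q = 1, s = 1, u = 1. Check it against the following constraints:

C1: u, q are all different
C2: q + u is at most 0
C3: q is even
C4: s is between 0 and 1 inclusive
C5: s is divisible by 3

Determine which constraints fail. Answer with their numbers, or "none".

C1: u = q = 1, not all different — does not hold.
C2: q + u = 1 + 1 = 2; 2 > 0, bound 0 not met — does not hold.
C3: q = 1 is odd — does not hold.
C4: s = 1 lies in [0, 1] — holds.
C5: 1 = 3*0 + 1, so 3 does not divide 1 — does not hold.

Constraints 1, 2, 3, 5 are violated.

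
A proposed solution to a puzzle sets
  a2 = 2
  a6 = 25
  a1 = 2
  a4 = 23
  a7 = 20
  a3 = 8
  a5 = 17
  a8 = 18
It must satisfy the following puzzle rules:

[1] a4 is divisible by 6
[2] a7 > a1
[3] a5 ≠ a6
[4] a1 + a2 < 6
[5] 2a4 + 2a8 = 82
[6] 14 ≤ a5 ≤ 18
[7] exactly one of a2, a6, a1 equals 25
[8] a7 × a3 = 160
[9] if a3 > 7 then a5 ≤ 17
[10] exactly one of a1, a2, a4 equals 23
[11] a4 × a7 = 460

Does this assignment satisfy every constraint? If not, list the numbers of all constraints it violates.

[1] 23 = 6×3 + 5, so 6 does not divide 23 — fails.
[2] a7 = 20, a1 = 2; 20 > 2 — holds.
[3] a5 = 17, a6 = 25; distinct — holds.
[4] a1 + a2 = 2 + 2 = 4; 4 < 6 — holds.
[5] 2a4 + 2a8 = 2(23) + 2(18) = 82 — holds.
[6] a5 = 17 lies in [14, 18] — holds.
[7] a2=2, a6=25, a1=2; 1 of them equals 25 — holds.
[8] a7 × a3 = 20 × 8 = 160 — holds.
[9] a3 = 8 > 7, so we need a5 ≤ 17; a5 = 17 ≤ 17 — holds.
[10] a1=2, a2=2, a4=23; 1 of them equals 23 — holds.
[11] a4 × a7 = 23 × 20 = 460 — holds.

Constraint 1 is violated.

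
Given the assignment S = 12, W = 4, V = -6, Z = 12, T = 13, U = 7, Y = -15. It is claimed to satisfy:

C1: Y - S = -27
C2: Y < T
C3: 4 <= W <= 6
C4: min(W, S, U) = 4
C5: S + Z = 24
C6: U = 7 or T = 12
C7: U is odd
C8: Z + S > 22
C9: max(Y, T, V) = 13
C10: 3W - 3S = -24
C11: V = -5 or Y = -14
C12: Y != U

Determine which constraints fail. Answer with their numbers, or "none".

C1: Y - S = -15 - 12 = -27  holds
C2: Y = -15, T = 13; -15 < 13  holds
C3: W = 4 lies in [4, 6]  holds
C4: min(4, 12, 7) = 4  holds
C5: S + Z = 12 + 12 = 24  holds
C6: U = 7 = 7 (first disjunct)  holds
C7: U = 7 is odd  holds
C8: Z + S = 12 + 12 = 24; 24 > 22  holds
C9: max(-15, 13, -6) = 13  holds
C10: 3W - 3S = 3(4) - 3(12) = -24  holds
C11: V = -6 ≠ -5 and Y = -15 ≠ -14; both disjuncts false  fails
C12: Y = -15, U = 7; distinct  holds

Constraint 11 is violated.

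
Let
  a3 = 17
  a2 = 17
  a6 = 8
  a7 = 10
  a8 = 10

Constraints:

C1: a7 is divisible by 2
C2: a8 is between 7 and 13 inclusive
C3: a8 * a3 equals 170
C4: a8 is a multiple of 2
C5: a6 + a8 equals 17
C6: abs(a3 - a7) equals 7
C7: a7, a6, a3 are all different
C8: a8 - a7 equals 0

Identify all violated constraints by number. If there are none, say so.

Constraint 5 does not hold.

C1: 10 / 2 = 5, so 2 divides 10  true
C2: a8 = 10 lies in [7, 13]  true
C3: a8 * a3 = 10 * 17 = 170  true
C4: 10 / 2 = 5, so 2 divides 10  true
C5: a6 + a8 = 8 + 10 = 18, not 17  false
C6: abs(17 - 10) = 7  true
C7: values 10, 8, 17 are pairwise distinct  true
C8: a8 - a7 = 10 - 10 = 0  true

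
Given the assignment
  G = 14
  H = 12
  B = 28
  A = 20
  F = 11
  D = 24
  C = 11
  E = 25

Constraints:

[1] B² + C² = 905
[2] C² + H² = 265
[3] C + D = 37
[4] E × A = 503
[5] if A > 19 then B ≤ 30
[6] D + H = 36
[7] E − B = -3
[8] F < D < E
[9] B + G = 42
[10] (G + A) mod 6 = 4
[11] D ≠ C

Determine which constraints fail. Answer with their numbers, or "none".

The assignment fails constraints 3 and 4.

[1] B² + C² = 28² + 11² = 784 + 121 = 905 — holds.
[2] C² + H² = 11² + 12² = 121 + 144 = 265 — holds.
[3] C + D = 11 + 24 = 35, not 37 — does not hold.
[4] E × A = 25 × 20 = 500, not 503 — does not hold.
[5] A = 20 > 19, so we need B ≤ 30; B = 28 ≤ 30 — holds.
[6] D + H = 24 + 12 = 36 — holds.
[7] E − B = 25 − 28 = -3 — holds.
[8] values 11 < 24 < 25 — holds.
[9] B + G = 28 + 14 = 42 — holds.
[10] G + A = 34; 34 mod 6 = 4 — holds.
[11] D = 24, C = 11; distinct — holds.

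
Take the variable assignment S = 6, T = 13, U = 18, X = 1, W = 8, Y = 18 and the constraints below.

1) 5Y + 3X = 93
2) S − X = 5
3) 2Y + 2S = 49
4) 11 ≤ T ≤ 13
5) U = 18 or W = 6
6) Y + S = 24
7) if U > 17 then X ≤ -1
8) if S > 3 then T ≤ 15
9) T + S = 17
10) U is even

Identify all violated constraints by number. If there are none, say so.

1) 5Y + 3X = 5(18) + 3(1) = 93  ✔
2) S − X = 6 − 1 = 5  ✔
3) 2Y + 2S = 2(18) + 2(6) = 48, not 49  ✘
4) T = 13 lies in [11, 13]  ✔
5) U = 18 = 18 (first disjunct)  ✔
6) Y + S = 18 + 6 = 24  ✔
7) U = 18 > 17, so we need X ≤ -1; but X = 1 > -1  ✘
8) S = 6 > 3, so we need T ≤ 15; T = 13 ≤ 15  ✔
9) T + S = 13 + 6 = 19, not 17  ✘
10) U = 18 is even  ✔

The assignment fails constraints 3, 7, and 9.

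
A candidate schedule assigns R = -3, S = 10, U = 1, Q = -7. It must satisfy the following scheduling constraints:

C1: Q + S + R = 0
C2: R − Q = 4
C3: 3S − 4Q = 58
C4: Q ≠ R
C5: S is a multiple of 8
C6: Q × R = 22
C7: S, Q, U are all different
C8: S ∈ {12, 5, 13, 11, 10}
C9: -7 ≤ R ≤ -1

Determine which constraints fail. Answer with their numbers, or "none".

C1: Q + S + R = -7 + 10 + (-3) = 0 — holds.
C2: R − Q = -3 − (-7) = 4 — holds.
C3: 3S − 4Q = 3(10) − 4(-7) = 58 — holds.
C4: Q = -7, R = -3; distinct — holds.
C5: 10 = 8×1 + 2, so 8 does not divide 10 — fails.
C6: Q × R = -7 × (-3) = 21, not 22 — fails.
C7: values 10, -7, 1 are pairwise distinct — holds.
C8: S = 10 is in {12, 5, 13, 11, 10} — holds.
C9: R = -3 lies in [-7, -1] — holds.

Constraints 5, 6 are violated.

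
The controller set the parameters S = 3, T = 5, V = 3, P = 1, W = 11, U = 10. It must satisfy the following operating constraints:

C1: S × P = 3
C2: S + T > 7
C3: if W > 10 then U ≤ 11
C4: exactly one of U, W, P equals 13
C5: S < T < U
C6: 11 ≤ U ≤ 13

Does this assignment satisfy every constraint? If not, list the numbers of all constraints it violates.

Constraints 4, 6 do not hold.

C1: S × P = 3 × 1 = 3 — satisfied.
C2: S + T = 3 + 5 = 8; 8 > 7 — satisfied.
C3: W = 11 > 10, so we need U ≤ 11; U = 10 ≤ 11 — satisfied.
C4: U=10, W=11, P=1; 0 of them equal 13, not exactly one — violated.
C5: values 3 < 5 < 10 — satisfied.
C6: U = 10 is outside [11, 13] — violated.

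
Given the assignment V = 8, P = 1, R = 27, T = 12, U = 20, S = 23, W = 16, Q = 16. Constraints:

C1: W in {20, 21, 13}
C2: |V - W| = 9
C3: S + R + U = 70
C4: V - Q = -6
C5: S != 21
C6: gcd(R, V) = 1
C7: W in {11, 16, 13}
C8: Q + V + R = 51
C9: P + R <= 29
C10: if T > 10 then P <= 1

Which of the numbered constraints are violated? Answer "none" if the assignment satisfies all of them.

C1: W = 16 is not in {20, 21, 13} — fails.
C2: |8 - 16| = 8, not 9 — fails.
C3: S + R + U = 23 + 27 + 20 = 70 — holds.
C4: V - Q = 8 - 16 = -8, not -6 — fails.
C5: S = 23, and 23 ≠ 21 — holds.
C6: gcd(27, 8) = 1 — holds.
C7: W = 16 is in {11, 16, 13} — holds.
C8: Q + V + R = 16 + 8 + 27 = 51 — holds.
C9: P + R = 1 + 27 = 28; 28 ≤ 29 — holds.
C10: T = 12 > 10, so we need P ≤ 1; P = 1 ≤ 1 — holds.

Violated: 1, 2, 4.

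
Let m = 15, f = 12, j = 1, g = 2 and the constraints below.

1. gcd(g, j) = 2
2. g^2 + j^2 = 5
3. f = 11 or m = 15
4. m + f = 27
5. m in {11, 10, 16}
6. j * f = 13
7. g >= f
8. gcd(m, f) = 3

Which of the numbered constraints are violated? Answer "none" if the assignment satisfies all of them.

1. gcd(2, 1) = 1, not 2  FAIL
2. g^2 + j^2 = 2^2 + 1^2 = 4 + 1 = 5  OK
3. f = 12 ≠ 11, but m = 15 = 15 (second disjunct)  OK
4. m + f = 15 + 12 = 27  OK
5. m = 15 is not in {11, 10, 16}  FAIL
6. j * f = 1 * 12 = 12, not 13  FAIL
7. g = 2, f = 12; 2 < 12 (want ≥)  FAIL
8. gcd(15, 12) = 3  OK

Constraints 1, 5, 6, 7 are violated.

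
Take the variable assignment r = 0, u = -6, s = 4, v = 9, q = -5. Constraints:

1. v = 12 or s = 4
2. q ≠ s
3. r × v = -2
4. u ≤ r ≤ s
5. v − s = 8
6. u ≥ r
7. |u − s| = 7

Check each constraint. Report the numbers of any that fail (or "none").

1. v = 9 ≠ 12, but s = 4 = 4 (second disjunct)  holds
2. q = -5, s = 4; distinct  holds
3. r × v = 0 × 9 = 0, not -2  fails
4. values -6 ≤ 0 ≤ 4  holds
5. v − s = 9 − 4 = 5, not 8  fails
6. u = -6, r = 0; -6 < 0 (want ≥)  fails
7. |-6 − 4| = 10, not 7  fails

The assignment fails constraints 3, 5, 6, 7.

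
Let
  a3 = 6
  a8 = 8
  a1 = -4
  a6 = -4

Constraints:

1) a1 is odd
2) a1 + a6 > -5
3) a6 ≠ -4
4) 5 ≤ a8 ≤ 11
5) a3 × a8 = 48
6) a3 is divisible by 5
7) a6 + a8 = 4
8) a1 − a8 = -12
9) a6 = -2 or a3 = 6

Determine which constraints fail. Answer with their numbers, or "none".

Constraints 1, 2, 3, 6 do not hold.

1) a1 = -4 is even — does not hold.
2) a1 + a6 = -4 + (-4) = -8; -8 ≤ -5, bound -5 not met — does not hold.
3) a6 = -4, but -4 is required to differ — does not hold.
4) a8 = 8 lies in [5, 11] — holds.
5) a3 × a8 = 6 × 8 = 48 — holds.
6) 6 = 5×1 + 1, so 5 does not divide 6 — does not hold.
7) a6 + a8 = -4 + 8 = 4 — holds.
8) a1 − a8 = -4 − 8 = -12 — holds.
9) a6 = -4 ≠ -2, but a3 = 6 = 6 (second disjunct) — holds.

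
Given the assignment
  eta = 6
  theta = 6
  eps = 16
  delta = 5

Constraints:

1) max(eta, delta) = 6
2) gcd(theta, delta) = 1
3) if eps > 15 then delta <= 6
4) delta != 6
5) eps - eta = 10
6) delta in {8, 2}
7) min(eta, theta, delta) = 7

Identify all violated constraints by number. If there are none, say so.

1) max(6, 5) = 6 — holds.
2) gcd(6, 5) = 1 — holds.
3) eps = 16 > 15, so we need delta ≤ 6; delta = 5 ≤ 6 — holds.
4) delta = 5, and 5 ≠ 6 — holds.
5) eps - eta = 16 - 6 = 10 — holds.
6) delta = 5 is not in {8, 2} — does not hold.
7) min(6, 6, 5) = 5, not 7 — does not hold.

No — constraints 6, 7 are not satisfied.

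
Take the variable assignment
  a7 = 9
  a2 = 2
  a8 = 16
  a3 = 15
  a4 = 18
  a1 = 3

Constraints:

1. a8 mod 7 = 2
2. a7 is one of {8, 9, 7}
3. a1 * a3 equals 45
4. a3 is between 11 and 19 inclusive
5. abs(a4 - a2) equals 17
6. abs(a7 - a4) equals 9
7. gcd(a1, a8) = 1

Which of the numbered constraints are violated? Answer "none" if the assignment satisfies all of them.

Constraint 5 is violated.

1. 16 mod 7 = 2  ✔
2. a7 = 9 is in {8, 9, 7}  ✔
3. a1 * a3 = 3 * 15 = 45  ✔
4. a3 = 15 lies in [11, 19]  ✔
5. abs(18 - 2) = 16, not 17  ✘
6. abs(9 - 18) = 9  ✔
7. gcd(3, 16) = 1  ✔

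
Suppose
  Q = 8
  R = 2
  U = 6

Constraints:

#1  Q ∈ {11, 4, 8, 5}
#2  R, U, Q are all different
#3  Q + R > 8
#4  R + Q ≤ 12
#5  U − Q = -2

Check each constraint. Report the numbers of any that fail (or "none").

The assignment satisfies every constraint.

#1 Q = 8 is in {11, 4, 8, 5}  true
#2 values 2, 6, 8 are pairwise distinct  true
#3 Q + R = 8 + 2 = 10; 10 > 8  true
#4 R + Q = 2 + 8 = 10; 10 ≤ 12  true
#5 U − Q = 6 − 8 = -2  true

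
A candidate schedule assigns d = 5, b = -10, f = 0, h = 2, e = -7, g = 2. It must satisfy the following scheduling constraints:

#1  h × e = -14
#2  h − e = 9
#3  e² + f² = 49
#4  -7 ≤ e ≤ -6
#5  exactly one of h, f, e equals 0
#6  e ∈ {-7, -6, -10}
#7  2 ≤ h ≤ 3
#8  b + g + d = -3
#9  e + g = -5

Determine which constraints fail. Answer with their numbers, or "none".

Yes — all constraints hold.

#1 h × e = 2 × (-7) = -14 — holds.
#2 h − e = 2 − (-7) = 9 — holds.
#3 e² + f² = (-7)² + 0² = 49 + 0 = 49 — holds.
#4 e = -7 lies in [-7, -6] — holds.
#5 h=2, f=0, e=-7; 1 of them equals 0 — holds.
#6 e = -7 is in {-7, -6, -10} — holds.
#7 h = 2 lies in [2, 3] — holds.
#8 b + g + d = -10 + 2 + 5 = -3 — holds.
#9 e + g = -7 + 2 = -5 — holds.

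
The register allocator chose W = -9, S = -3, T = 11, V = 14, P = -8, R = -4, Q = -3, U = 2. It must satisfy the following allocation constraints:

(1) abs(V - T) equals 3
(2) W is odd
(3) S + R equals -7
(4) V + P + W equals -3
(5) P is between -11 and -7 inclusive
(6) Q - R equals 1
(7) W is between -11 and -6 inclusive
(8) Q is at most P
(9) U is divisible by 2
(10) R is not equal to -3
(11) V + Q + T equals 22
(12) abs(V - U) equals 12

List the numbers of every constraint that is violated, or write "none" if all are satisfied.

(1) abs(14 - 11) = 3 — holds.
(2) W = -9 is odd — holds.
(3) S + R = -3 + (-4) = -7 — holds.
(4) V + P + W = 14 + (-8) + (-9) = -3 — holds.
(5) P = -8 lies in [-11, -7] — holds.
(6) Q - R = -3 - (-4) = 1 — holds.
(7) W = -9 lies in [-11, -6] — holds.
(8) Q = -3, P = -8; -3 > -8 (want ≤) — fails.
(9) 2 / 2 = 1, so 2 divides 2 — holds.
(10) R = -4, and -4 ≠ -3 — holds.
(11) V + Q + T = 14 + (-3) + 11 = 22 — holds.
(12) abs(14 - 2) = 12 — holds.

Constraint 8 does not hold.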